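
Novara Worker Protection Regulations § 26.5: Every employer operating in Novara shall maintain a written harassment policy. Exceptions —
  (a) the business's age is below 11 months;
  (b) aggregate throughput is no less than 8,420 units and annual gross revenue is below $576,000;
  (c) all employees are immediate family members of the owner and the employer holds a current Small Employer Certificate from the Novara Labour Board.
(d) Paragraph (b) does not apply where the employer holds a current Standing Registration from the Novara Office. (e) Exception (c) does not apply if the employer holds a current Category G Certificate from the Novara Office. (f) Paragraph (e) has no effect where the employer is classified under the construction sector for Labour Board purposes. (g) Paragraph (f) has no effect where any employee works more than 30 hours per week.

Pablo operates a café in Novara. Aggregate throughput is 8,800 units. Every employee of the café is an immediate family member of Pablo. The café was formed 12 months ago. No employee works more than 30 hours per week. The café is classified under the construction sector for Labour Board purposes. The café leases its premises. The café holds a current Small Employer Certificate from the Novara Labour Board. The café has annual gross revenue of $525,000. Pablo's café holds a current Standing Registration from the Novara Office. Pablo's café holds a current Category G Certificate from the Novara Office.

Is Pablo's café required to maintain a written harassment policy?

No — exception (c) applies; Pablo's café is not required to maintain a written harassment policy.

Exception (a) does not apply: the business's age is 12 months, not below 11 months.
Exception (b) is satisfied on its face — aggregate throughput is 8,800 units, meeting the 8,420 units threshold; annual gross revenue is $525,000, below the $576,000 limit. However, paragraph (d) must be considered: (d) operates — a current Standing Registration is held. Exception (b) does not apply.
Exception (c)'s conditions are all satisfied: every employee is an immediate family member; a current Small Employer Certificate is held. Under paragraphs (e)–(g): (e) would limit (c) — a current Category G Certificate is held — but (f) sets (e) aside: (f) operates against (e): the café is classified under the construction sector. (g) is not triggered (no employee exceeds 30 hours/week), so (f) stands. (c) remains available.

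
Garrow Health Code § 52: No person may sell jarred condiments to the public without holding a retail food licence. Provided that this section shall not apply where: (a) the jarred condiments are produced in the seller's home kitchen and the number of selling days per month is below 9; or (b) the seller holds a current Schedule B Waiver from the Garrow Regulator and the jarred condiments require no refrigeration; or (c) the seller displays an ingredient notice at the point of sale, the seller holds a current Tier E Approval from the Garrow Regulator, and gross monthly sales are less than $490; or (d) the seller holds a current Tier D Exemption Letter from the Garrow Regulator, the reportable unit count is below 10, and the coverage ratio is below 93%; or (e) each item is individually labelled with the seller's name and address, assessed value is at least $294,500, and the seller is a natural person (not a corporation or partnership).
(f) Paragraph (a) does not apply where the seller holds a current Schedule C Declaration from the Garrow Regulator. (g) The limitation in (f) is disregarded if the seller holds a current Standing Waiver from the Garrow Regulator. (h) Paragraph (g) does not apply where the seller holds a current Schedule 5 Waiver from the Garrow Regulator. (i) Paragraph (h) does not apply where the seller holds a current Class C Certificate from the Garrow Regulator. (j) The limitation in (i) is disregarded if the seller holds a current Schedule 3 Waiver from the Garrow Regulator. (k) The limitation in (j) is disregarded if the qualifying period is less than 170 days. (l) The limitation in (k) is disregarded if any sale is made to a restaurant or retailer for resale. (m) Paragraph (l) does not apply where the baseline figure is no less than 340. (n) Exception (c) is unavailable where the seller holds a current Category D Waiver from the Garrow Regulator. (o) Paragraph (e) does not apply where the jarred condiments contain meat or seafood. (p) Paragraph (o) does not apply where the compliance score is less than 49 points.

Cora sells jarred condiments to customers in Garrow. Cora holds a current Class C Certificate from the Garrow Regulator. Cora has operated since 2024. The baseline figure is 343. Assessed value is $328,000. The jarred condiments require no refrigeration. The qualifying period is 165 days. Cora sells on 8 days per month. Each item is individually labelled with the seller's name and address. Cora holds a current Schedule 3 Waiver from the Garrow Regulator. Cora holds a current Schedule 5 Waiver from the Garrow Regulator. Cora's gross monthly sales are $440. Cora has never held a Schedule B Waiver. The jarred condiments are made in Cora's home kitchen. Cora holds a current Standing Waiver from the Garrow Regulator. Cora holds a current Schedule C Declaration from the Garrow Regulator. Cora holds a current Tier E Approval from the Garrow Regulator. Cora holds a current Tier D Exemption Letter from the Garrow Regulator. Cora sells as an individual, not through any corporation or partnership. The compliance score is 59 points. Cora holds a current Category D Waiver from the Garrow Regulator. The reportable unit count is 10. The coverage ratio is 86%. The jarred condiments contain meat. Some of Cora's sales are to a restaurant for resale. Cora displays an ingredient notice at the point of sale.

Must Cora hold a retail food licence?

No — exception (a) applies; Cora is not required to hold a retail food licence.

All of (a)'s requirements are met (the jarred condiments are home-kitchen produced; the number of selling days per month is 8, below the 9 limit). Considering the limiting provisions: (f) would limit (a) — a current Schedule C Declaration is held — but (g) sets (f) aside: (g) operates against (f): a current Standing Waiver is held. (h) is engaged (a current Schedule 5 Waiver is held), but is itself disapplied by (i): (i) applies — a current Class C Certificate is held. (j) operates (a current Schedule 3 Waiver is held), but is overridden by (k): (k) operates against (j): the qualifying period is 165 days, less than the 170 days limit. (l) operates (some sales are to a restaurant for resale), but is overridden by (m): (m) operates against (l): the baseline figure is 343, meeting the 340 threshold. Exception (a) stands.
Exception (b) requires that the seller holds a current Schedule B Waiver from the Garrow Regulator; but there is no Schedule B Waiver in force, so (b) is unavailable.
Exception (c): an ingredient notice is displayed; a current Tier E Approval is held; gross monthly sales are $440, less than the $490 limit — every condition holds. However, paragraph (n) must be considered: (n) is engaged — a current Category D Waiver is held. (c) is therefore removed.
Exception (d) requires that the reportable unit count is below 10; but the reportable unit count is 10, not below 10, so (d) is unavailable.
Exception (e)'s conditions are all satisfied: items are individually labelled; assessed value is $328,000, meeting the $294,500 threshold; the seller is a natural person. However, paragraphs (o)–(p) must be considered: (o) is triggered — the jarred condiments contain meat. (p), which would lift (o), is not engaged — the compliance score is 59 points, not less than 49 points. (e) is therefore removed.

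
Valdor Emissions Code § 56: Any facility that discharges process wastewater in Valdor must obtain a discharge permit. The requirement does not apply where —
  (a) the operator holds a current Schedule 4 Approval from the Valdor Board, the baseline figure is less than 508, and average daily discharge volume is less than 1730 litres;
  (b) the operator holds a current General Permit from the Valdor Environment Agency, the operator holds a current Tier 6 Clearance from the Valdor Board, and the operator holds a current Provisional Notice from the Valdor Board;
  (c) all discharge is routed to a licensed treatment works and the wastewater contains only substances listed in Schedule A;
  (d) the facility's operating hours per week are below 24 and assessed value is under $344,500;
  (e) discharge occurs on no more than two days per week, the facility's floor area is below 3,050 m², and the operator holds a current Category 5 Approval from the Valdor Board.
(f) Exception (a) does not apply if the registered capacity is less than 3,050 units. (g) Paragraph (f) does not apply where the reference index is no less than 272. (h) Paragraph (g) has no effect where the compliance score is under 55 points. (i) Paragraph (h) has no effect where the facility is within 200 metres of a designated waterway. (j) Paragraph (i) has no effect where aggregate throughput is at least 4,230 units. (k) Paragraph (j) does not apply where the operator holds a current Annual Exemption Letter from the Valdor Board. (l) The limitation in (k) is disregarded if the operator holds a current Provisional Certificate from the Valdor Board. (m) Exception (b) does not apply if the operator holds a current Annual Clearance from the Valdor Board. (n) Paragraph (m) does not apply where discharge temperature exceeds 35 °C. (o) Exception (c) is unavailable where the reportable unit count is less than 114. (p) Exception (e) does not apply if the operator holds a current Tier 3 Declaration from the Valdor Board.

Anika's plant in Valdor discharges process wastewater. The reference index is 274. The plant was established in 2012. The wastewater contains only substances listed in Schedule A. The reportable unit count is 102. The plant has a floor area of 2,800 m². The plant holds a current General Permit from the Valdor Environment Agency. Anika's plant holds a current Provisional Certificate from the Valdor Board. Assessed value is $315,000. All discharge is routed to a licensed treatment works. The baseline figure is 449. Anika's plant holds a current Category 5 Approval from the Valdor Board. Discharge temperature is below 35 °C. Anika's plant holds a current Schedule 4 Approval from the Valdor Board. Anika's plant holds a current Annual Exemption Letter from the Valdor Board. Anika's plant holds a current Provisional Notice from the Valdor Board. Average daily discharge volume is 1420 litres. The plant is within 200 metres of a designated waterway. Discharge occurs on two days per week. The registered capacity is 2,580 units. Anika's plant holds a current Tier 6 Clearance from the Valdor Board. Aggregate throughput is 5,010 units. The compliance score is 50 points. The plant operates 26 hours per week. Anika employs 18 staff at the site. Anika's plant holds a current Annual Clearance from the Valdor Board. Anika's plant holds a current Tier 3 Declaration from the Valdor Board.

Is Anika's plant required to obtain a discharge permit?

Exception (a): a current Schedule 4 Approval is held; the baseline figure is 449, less than the 508 limit; average daily discharge volume is 1420 litres, less than the 1730 litres limit — every condition holds. But: (f) operates — the registered capacity is 2,580 units, less than the 3,050 units limit. (g) would limit (f) — the reference index is 274, meeting the 272 threshold — but (h) sets (g) aside: (h) applies — the compliance score is 50 points, under the 55 points limit. (i) is engaged (the plant is within 200 m of a designated waterway), but yields to (j): (j) applies — aggregate throughput is 5,010 units, meeting the 4,230 units threshold. (k) would limit (j) — a current Annual Exemption Letter is held — but (l) sets (k) aside: (l) operates against (k): a current Provisional Certificate is held. (a) is therefore removed.
All of (b)'s requirements are met (a current General Permit is held; a current Tier 6 Clearance is held; a current Provisional Notice is held). But: (m) operates against (b): a current Annual Clearance is held. (n), which would lift (m), does not operate here — discharge temperature is below 35 °C. (b) is therefore removed.
Exception (c) is satisfied on its face — discharge is routed to a licensed treatment works; the wastewater is Schedule-A-only. Turning to paragraph (o): (o) applies — the reportable unit count is 102, less than the 114 limit. Exception (c) does not apply.
Exception (d) fails — the facility's operating hours per week are 26, not below 24.
Exception (e): discharge occurs on no more than two days per week; the facility's floor area is 2,800 m², below the 3,050 m² limit; a current Category 5 Approval is held — every condition holds. However, paragraph (p) must be considered: (p) is engaged — a current Tier 3 Declaration is held. Exception (e) does not apply.
No exception applies. The general rule governs.

Yes — Anika's plant must obtain a discharge permit.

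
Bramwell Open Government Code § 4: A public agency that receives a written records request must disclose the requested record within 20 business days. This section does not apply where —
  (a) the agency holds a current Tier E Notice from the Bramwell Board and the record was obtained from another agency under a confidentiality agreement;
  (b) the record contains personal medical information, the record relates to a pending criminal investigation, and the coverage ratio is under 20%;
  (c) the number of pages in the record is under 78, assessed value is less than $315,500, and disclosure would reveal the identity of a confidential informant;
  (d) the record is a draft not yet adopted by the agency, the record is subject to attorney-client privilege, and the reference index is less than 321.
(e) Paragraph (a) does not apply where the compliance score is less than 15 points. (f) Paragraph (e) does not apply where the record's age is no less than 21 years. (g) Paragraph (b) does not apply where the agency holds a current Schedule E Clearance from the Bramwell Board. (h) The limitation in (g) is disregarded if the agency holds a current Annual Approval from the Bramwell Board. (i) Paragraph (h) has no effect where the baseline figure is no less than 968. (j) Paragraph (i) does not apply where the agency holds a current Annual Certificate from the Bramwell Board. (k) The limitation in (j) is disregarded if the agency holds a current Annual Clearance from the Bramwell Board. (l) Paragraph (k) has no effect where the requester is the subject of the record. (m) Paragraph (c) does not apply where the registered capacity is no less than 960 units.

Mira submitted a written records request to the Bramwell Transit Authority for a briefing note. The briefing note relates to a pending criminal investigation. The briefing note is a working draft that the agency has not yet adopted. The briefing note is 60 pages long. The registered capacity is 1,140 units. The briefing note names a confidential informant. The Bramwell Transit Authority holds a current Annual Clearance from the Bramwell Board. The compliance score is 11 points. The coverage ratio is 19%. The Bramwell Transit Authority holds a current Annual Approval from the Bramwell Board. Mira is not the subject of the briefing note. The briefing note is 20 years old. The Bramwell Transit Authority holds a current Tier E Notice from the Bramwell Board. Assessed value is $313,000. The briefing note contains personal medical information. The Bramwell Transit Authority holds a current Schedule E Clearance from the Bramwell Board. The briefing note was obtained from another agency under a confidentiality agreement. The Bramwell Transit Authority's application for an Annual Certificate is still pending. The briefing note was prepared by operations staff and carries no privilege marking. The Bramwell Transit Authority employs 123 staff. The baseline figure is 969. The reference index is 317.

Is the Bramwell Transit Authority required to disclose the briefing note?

Yes — the Bramwell Transit Authority must disclose the briefing note.

Exception (a): a current Tier E Notice is held; the briefing note was obtained under a confidentiality agreement — every condition holds. But applying paragraphs (e)–(f): (e) applies — the compliance score is 11 points, less than the 15 points limit. (f), which would lift (e), is not engaged — the record's age is 20 years, short of 21 years. Exception (a) does not apply.
Exception (b)'s conditions are all satisfied: the briefing note contains personal medical information; the briefing note relates to a pending investigation; the coverage ratio is 19%, under the 20% limit. But applying paragraphs (g)–(l): (g) operates against (b): a current Schedule E Clearance is held. (h) would limit (g) — a current Annual Approval is held — but (i) sets (h) aside: (i) operates against (h): the baseline figure is 969, meeting the 968 threshold. (j) is inapplicable (there is no Annual Certificate in force), so (i) stands. Exception (b) does not apply.
Exception (c): the number of pages in the record is 60, under the 78 limit; assessed value is $313,000, less than the $315,500 limit; the briefing note names a confidential informant — every condition holds. However, paragraph (m) must be considered: (m) operates against (c): the registered capacity is 1,140 units, meeting the 960 units threshold. (c) is therefore removed.
Exception (d) does not apply: the briefing note carries no privilege marking.
No exception displaces § 4.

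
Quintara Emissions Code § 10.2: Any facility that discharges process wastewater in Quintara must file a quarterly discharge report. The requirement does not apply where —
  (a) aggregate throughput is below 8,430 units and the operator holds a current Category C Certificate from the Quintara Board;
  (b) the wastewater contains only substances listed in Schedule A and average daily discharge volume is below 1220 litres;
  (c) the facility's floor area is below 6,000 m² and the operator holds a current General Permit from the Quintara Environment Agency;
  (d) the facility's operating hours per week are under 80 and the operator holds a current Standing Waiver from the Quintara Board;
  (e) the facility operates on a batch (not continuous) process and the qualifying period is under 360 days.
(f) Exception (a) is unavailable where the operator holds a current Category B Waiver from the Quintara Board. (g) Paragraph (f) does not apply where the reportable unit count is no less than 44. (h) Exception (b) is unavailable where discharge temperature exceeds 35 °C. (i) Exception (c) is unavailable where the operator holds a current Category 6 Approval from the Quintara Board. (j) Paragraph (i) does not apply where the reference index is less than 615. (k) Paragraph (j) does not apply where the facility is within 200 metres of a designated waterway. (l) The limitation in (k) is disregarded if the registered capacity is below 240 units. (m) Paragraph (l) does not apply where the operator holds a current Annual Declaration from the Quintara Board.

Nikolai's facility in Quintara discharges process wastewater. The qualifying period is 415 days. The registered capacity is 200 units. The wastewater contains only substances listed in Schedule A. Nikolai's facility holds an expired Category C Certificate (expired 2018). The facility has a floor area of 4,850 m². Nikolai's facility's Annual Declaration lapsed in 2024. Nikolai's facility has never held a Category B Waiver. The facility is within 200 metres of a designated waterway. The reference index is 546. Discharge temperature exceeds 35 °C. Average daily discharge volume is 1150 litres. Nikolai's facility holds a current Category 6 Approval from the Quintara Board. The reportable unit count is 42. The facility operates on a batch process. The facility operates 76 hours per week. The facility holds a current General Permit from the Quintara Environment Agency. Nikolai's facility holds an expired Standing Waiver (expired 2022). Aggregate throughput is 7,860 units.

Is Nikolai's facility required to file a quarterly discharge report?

Exception (a) does not apply: no current Category C Certificate is held.
All of (b)'s requirements are met (the wastewater is Schedule-A-only; average daily discharge volume is 1150 litres, below the 1220 litres limit). Turning to paragraph (h): (h) operates against (b): discharge temperature exceeds 35 °C. So (b) is unavailable.
All of (c)'s requirements are met (the facility's floor area is 4,850 m², below the 6,000 m² limit; a current General Permit is held). Applying paragraphs (i)–(m): (i) applies (a current Category 6 Approval is held), but is set aside by (j): (j) operates against (i): the reference index is 546, less than the 615 limit. (k) is engaged (the facility is within 200 m of a designated waterway), but is itself disapplied by (l): (l) is triggered — the registered capacity is 200 units, below the 240 units limit. (m), which would lift (l), is not engaged — the Annual Declaration is not current. So (c) applies.
Exception (d) fails — no current Standing Waiver is held.
Exception (e) fails — the qualifying period is 415 days, not under 360 days.

No — exception (c) applies; Nikolai's facility is not required to file a quarterly discharge report.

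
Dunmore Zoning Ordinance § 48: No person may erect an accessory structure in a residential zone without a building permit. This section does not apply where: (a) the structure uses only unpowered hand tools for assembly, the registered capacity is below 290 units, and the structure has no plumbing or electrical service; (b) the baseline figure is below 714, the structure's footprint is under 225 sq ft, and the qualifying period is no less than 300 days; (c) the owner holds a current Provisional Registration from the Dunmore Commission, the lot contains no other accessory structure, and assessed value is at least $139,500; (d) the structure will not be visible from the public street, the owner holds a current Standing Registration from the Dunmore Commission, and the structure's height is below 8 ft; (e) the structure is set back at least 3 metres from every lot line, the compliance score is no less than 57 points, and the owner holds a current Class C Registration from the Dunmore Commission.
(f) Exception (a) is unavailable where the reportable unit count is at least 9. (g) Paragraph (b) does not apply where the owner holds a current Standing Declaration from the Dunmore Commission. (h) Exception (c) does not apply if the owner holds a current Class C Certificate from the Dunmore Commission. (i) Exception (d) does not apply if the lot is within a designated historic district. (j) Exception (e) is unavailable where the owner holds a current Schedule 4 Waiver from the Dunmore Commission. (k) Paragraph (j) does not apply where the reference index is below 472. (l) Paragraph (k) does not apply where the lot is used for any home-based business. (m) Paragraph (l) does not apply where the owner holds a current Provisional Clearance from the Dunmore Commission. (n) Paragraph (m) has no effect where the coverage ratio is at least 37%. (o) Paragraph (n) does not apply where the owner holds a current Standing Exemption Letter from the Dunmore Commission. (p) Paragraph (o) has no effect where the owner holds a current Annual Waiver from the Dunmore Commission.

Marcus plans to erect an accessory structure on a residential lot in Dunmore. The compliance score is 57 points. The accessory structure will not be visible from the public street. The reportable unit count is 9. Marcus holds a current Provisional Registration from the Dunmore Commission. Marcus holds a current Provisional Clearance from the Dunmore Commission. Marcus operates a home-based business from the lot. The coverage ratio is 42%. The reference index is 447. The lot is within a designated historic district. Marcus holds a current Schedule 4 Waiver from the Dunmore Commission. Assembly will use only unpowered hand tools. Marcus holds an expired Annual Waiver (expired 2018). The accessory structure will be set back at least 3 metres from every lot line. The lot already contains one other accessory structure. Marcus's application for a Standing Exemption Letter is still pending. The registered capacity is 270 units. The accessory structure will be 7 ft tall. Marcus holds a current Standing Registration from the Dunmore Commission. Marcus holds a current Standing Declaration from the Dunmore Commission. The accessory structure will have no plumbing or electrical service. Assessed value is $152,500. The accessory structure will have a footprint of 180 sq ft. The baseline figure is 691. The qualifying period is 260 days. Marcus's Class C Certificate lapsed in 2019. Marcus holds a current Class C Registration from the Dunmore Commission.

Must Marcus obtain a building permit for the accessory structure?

Exception (a) is satisfied on its face — assembly uses only hand tools; the registered capacity is 270 units, below the 290 units limit; there is no plumbing or electrical service. However, paragraph (f) must be considered: (f) operates against (a): the reportable unit count is 9, meeting the 9 threshold. Exception (a) does not apply.
Exception (b) fails — the qualifying period is 260 days, short of 300 days.
Exception (c) fails — the lot already has another accessory structure.
Exception (d) is satisfied on its face — the structure will not be visible from the street; a current Standing Registration is held; the structure's height is 7 ft, below the 8 ft limit. Turning to paragraph (i): (i) is triggered — the lot is in a historic district. (d) is therefore removed.
Exception (e)'s conditions are all satisfied: the setback is at least 3 m on every side; the compliance score is 57 points, meeting the 57 points threshold; a current Class C Registration is held. However, paragraphs (j)–(p) must be considered: (j) is engaged — a current Schedule 4 Waiver is held. (k) would limit (j) — the reference index is 447, below the 472 limit — but (l) sets (k) aside: (l) operates — a home-based business operates on the lot. (m) would limit (l) — a current Provisional Clearance is held — but (n) sets (m) aside: (n) operates against (m): the coverage ratio is 42%, meeting the 37% threshold. (o) is not triggered (no current Standing Exemption Letter is held), so (n) stands. (e) is therefore removed.
No exception is made out. Marcus falls within the general rule.

Yes — Marcus must obtain a building permit.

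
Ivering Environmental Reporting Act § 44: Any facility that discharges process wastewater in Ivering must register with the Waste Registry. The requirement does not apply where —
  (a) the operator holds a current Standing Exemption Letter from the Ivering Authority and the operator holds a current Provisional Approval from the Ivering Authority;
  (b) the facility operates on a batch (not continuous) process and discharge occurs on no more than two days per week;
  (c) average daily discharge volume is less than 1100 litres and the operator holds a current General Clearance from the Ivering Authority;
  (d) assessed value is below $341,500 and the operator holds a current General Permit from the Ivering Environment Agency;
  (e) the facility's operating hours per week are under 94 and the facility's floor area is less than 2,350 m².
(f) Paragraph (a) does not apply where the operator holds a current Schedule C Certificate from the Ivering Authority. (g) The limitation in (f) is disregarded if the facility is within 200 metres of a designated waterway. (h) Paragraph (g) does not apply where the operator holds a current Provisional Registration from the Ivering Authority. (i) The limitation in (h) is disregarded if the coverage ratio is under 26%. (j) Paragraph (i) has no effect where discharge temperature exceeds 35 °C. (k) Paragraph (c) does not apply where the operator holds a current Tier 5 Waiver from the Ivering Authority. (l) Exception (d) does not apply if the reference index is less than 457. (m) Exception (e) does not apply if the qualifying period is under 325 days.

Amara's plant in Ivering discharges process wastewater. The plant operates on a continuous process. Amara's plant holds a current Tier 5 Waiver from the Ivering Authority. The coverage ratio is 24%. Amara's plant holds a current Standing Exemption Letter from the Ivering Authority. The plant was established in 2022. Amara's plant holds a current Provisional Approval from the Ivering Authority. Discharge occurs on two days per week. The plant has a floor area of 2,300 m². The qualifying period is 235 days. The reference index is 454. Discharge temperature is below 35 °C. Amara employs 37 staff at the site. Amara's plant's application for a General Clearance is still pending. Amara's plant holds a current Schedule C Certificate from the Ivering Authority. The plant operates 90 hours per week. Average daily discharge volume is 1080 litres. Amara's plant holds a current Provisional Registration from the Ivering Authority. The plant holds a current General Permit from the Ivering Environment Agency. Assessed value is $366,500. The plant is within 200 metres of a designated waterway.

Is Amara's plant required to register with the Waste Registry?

No — exception (a) applies; Amara's plant is not required to register with the Waste Registry.

All of (a)'s requirements are met (a current Standing Exemption Letter is held; a current Provisional Approval is held). Under paragraphs (f)–(j): (f) is engaged (a current Schedule C Certificate is held), but is overridden by (g): (g) operates against (f): the plant is within 200 m of a designated waterway. (h) is engaged (a current Provisional Registration is held), but yields to (i): (i) operates against (h): the coverage ratio is 24%, under the 26% limit. (j), which would lift (i), is inapplicable — discharge temperature is below 35 °C. Exception (a) stands.
Exception (b) does not apply: the facility operates on a continuous process.
Exception (c) requires that the operator holds a current General Clearance from the Ivering Authority; but no current General Clearance is held, so (c) is unavailable.
Exception (d) fails — assessed value is $366,500, not below $341,500.
Exception (e): the facility's operating hours per week are 90, under the 94 limit; the facility's floor area is 2,300 m², less than the 2,350 m² limit — every condition holds. But: (m) is engaged — the qualifying period is 235 days, under the 325 days limit. Exception (e) does not apply.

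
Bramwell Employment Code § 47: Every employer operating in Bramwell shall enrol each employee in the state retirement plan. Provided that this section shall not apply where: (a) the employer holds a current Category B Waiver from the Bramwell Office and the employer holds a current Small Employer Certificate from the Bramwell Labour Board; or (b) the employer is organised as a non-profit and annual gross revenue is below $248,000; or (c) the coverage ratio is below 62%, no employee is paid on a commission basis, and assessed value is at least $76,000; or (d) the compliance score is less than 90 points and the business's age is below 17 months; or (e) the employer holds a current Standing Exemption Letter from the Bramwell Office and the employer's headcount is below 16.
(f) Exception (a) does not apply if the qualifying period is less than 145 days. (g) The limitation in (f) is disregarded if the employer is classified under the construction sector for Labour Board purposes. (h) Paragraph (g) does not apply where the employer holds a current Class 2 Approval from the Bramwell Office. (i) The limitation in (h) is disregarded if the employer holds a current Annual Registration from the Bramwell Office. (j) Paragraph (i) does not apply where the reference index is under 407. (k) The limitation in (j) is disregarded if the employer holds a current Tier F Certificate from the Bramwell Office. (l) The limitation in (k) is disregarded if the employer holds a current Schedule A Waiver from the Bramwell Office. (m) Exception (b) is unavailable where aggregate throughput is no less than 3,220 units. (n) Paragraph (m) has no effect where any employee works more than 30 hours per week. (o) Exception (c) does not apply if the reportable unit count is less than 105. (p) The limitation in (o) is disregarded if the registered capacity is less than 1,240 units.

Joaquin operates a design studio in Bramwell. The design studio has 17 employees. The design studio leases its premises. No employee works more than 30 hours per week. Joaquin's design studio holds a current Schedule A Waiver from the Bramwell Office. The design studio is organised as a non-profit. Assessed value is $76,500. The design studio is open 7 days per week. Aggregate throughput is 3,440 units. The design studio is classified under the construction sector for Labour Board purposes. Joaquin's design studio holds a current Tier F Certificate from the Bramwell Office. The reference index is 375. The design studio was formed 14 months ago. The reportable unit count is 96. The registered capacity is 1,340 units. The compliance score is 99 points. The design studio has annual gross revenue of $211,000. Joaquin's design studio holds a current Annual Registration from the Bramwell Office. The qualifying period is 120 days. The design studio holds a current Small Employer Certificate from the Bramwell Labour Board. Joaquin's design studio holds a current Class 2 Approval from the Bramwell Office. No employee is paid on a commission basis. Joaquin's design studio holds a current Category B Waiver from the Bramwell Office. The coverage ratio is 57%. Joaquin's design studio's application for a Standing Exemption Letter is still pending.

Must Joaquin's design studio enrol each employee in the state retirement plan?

Yes — Joaquin's design studio must enrol each employee in the state retirement plan.

Exception (a) is satisfied on its face — a current Category B Waiver is held; a current Small Employer Certificate is held. However, paragraphs (f)–(l) must be considered: (f) operates against (a): the qualifying period is 120 days, less than the 145 days limit. (g) applies (the design studio is classified under the construction sector), but yields to (h): (h) operates against (g): a current Class 2 Approval is held. (i) would limit (h) — a current Annual Registration is held — but (j) sets (i) aside: (j) applies — the reference index is 375, under the 407 limit. (k) operates (a current Tier F Certificate is held), but is overridden by (l): (l) operates — a current Schedule A Waiver is held. So (a) is unavailable.
Exception (b) is satisfied on its face — the employer is a non-profit; annual gross revenue is $211,000, below the $248,000 limit. But applying paragraphs (m)–(n): (m) is engaged — aggregate throughput is 3,440 units, meeting the 3,220 units threshold. (n) is inapplicable (no employee exceeds 30 hours/week), so (m) stands. Exception (b) does not apply.
All of (c)'s requirements are met (the coverage ratio is 57%, below the 62% limit; no employee is paid on commission; assessed value is $76,500, meeting the $76,000 threshold). However, paragraphs (o)–(p) must be considered: (o) operates — the reportable unit count is 96, less than the 105 limit. (p) is inapplicable (the registered capacity is 1,340 units, not less than 1,240 units), so (o) stands. Exception (c) does not apply.
Exception (d) does not apply: the compliance score is 99 points, not less than 90 points.
Exception (e) does not apply: no current Standing Exemption Letter is held.
No exception applies. The general rule governs.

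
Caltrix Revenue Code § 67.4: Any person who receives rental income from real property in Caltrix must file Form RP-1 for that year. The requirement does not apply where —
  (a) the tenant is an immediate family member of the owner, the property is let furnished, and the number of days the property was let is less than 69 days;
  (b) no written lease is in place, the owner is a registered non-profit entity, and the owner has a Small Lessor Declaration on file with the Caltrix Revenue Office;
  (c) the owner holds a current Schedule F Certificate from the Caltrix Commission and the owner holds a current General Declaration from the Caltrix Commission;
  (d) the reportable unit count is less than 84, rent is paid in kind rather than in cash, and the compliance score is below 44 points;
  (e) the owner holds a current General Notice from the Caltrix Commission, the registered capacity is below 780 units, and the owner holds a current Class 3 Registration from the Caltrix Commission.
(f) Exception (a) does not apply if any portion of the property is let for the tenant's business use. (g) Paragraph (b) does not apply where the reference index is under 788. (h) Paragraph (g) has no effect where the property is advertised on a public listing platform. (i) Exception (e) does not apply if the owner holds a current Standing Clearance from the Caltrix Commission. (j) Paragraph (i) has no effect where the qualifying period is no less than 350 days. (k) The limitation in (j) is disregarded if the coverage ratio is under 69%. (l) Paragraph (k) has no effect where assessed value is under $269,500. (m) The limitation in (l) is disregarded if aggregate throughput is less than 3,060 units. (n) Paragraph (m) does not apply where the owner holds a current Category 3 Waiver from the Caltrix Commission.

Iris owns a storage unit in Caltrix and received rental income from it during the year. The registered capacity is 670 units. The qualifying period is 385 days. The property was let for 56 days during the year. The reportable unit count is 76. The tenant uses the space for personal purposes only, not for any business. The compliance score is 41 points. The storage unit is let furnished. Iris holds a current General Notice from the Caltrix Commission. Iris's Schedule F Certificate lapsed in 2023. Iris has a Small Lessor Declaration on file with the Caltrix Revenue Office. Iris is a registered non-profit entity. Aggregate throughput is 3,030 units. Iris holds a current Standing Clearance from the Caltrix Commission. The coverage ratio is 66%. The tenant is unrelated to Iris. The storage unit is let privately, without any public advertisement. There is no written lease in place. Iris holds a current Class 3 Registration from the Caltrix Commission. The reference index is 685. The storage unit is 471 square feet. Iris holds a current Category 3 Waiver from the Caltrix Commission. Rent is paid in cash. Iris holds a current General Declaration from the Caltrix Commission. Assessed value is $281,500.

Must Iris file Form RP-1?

Yes — Iris must file Form RP-1.

Exception (a) requires that the tenant is an immediate family member of the owner; but the tenant is unrelated to the owner, so (a) is unavailable.
Exception (b)'s conditions are all satisfied: there is no written lease; Iris is a registered non-profit; a Small Lessor Declaration is on file. But: (g) operates against (b): the reference index is 685, under the 788 limit. (h) is not engaged (the property is let privately without advertisement), so (g) stands. (b) is therefore removed.
Exception (c) requires that the owner holds a current Schedule F Certificate from the Caltrix Commission; but the Schedule F Certificate is not current, so (c) is unavailable.
Exception (d) requires that rent is paid in kind rather than in cash; but rent is paid in cash, so (d) is unavailable.
Exception (e)'s conditions are all satisfied: a current General Notice is held; the registered capacity is 670 units, below the 780 units limit; a current Class 3 Registration is held. Turning to paragraphs (i)–(n): (i) operates against (e): a current Standing Clearance is held. (j) is triggered (the qualifying period is 385 days, meeting the 350 days threshold), but is overridden by (k): (k) is triggered — the coverage ratio is 66%, under the 69% limit. (l) is not triggered (assessed value is $281,500, not under $269,500), so (k) stands. Exception (e) does not apply.
No exception applies. The general rule governs.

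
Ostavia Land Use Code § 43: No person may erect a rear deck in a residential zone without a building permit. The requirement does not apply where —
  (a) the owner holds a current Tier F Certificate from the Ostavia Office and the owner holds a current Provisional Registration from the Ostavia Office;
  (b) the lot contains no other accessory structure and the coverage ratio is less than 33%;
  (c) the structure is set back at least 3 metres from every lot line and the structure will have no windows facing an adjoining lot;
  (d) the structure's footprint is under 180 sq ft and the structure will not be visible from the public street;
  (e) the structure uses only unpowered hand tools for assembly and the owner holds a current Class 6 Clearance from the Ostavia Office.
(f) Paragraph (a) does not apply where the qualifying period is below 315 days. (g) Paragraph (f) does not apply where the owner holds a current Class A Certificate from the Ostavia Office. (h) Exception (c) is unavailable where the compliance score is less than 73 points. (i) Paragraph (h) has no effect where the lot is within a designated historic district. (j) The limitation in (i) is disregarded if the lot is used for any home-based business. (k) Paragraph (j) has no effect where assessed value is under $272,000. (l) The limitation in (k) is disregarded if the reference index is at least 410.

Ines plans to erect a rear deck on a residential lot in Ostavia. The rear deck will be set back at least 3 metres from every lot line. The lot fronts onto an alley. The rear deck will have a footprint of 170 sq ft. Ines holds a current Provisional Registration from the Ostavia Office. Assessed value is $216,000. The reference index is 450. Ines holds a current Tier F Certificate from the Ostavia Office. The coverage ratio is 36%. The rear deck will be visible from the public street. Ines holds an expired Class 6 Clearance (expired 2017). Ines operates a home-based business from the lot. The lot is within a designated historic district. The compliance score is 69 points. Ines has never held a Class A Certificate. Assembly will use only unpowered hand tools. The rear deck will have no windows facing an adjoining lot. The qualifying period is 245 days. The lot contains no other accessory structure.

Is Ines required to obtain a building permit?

Exception (a)'s conditions are all satisfied: a current Tier F Certificate is held; a current Provisional Registration is held. Turning to paragraphs (f)–(g): (f) is engaged — the qualifying period is 245 days, below the 315 days limit. (g), which would lift (f), is not engaged — the Class A Certificate is not current. Exception (a) does not apply.
Exception (b) requires that the coverage ratio is less than 33%; but the coverage ratio is 36%, not less than 33%, so (b) is unavailable.
Exception (c)'s conditions are all satisfied: the setback is at least 3 m on every side; no windows face an adjoining lot. But: (h) operates — the compliance score is 69 points, less than the 73 points limit. (i) would limit (h) — the lot is in a historic district — but (j) sets (i) aside: (j) operates against (i): a home-based business operates on the lot. (k) is triggered (assessed value is $216,000, under the $272,000 limit), but yields to (l): (l) operates — the reference index is 450, meeting the 410 threshold. (c) is therefore removed.
Exception (d) fails — the structure will be visible from the street.
Exception (e) fails — the Class 6 Clearance is not current.
None of the exceptions is available; § 43 applies in full.

Yes — Ines must obtain a building permit.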